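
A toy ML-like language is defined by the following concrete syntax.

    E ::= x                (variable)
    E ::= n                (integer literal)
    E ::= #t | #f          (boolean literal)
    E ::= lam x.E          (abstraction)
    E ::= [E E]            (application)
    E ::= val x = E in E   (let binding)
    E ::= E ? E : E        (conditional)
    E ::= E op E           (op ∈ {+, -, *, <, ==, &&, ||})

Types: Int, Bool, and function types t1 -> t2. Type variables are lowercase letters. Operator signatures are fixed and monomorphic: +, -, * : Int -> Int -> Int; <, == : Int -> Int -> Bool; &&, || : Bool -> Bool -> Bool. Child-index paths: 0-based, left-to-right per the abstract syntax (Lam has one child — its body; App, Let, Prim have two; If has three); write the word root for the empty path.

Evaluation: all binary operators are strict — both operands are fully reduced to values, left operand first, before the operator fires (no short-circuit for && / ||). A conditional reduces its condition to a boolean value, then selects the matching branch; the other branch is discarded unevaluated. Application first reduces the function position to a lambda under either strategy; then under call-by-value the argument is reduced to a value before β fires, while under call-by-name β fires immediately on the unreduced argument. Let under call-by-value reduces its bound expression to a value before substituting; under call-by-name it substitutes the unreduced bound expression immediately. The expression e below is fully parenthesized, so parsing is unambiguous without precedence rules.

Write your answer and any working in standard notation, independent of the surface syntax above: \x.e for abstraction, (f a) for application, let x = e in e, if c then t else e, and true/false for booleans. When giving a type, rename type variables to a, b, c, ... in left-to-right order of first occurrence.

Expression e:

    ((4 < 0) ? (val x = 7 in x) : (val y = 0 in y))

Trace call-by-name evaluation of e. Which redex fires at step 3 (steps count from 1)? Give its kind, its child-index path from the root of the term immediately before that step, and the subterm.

Answer: let at root : (let y = 0 in y)

Trace:
step 0: (if (4 < 0) then (let x = 7 in x) else (let y = 0 in y))
step 1: [delta@0] (if false then (let x = 7 in x) else (let y = 0 in y))
step 2: [if@root] (let y = 0 in y)
step 3: [let@root] 0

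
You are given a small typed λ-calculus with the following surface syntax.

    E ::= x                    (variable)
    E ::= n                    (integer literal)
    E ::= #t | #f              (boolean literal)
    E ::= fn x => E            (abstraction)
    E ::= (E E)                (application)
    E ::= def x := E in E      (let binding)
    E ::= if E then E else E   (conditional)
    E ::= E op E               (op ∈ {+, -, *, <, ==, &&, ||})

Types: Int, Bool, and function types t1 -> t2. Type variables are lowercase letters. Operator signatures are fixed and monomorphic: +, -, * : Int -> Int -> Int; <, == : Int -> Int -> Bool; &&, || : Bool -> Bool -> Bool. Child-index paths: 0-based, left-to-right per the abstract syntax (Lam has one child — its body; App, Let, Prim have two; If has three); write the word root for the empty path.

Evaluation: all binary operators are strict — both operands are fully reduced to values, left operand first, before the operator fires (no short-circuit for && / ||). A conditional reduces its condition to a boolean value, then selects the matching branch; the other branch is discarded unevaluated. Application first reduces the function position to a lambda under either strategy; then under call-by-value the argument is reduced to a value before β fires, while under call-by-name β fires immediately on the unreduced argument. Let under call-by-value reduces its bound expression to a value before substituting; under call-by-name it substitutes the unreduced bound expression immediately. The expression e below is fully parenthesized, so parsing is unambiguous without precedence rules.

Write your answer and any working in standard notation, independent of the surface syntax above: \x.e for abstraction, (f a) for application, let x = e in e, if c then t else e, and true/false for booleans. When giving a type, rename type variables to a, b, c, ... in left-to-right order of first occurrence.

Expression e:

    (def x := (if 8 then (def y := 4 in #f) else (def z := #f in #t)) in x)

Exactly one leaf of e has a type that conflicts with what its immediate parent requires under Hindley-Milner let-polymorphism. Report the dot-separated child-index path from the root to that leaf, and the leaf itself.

Answer: 0.0 : 8

Working:
  unify Int ~ Bool
  FAIL: mismatch Int ~ Bool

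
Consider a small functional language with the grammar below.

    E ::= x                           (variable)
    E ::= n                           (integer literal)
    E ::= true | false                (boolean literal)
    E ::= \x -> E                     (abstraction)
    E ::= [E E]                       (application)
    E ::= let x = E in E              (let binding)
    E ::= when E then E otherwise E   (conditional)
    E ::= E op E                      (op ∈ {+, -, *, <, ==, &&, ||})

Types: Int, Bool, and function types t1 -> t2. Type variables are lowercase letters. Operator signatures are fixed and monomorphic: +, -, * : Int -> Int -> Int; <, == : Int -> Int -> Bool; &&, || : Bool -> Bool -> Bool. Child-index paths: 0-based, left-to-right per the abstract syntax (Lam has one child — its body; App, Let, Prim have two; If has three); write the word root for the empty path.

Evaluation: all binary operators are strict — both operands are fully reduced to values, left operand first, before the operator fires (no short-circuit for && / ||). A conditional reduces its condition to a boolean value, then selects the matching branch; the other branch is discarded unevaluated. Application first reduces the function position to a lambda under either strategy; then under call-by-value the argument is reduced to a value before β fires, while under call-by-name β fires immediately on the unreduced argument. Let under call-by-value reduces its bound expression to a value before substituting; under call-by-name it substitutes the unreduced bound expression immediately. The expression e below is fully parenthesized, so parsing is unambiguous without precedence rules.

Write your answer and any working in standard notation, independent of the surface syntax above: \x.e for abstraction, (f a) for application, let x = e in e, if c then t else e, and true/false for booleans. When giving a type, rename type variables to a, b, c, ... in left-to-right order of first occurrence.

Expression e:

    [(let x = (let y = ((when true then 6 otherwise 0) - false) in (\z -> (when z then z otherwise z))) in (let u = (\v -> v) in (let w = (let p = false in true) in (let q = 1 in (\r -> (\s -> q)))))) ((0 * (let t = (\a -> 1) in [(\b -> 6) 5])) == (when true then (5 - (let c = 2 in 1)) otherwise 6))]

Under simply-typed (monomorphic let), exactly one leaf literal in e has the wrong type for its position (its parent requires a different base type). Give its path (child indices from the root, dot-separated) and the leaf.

Trace:
  unify Bool ~ Bool
  unify Int ~ Int
  unify Int ~ Int
  unify Bool ~ Int
  FAIL: mismatch Bool ~ Int

Answer: 0.0.0.1 : false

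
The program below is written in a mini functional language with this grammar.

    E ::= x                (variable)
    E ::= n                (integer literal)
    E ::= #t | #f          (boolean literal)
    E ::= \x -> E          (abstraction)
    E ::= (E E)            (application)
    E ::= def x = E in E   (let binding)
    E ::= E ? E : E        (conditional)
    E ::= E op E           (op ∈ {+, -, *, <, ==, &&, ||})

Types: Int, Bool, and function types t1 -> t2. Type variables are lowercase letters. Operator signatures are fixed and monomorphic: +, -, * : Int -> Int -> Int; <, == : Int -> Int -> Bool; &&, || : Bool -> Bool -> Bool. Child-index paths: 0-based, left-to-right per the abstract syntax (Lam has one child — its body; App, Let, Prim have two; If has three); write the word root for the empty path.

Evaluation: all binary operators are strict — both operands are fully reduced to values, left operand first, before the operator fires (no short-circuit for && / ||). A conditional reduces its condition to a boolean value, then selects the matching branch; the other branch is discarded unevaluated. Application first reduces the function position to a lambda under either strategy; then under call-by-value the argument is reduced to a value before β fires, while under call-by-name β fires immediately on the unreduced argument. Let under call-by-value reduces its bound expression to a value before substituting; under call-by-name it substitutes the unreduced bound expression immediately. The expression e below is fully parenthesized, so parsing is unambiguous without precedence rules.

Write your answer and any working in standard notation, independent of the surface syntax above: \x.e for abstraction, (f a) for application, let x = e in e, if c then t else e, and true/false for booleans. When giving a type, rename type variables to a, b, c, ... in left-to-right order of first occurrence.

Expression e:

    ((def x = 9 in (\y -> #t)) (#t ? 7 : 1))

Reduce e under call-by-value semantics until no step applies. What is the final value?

Answer: true

Working:
step 0: ((let x = 9 in (\y.true)) (if true then 7 else 1))
step 1: [let@0] ((\y.true) (if true then 7 else 1))
step 2: [if@1] ((\y.true) 7)
step 3: [beta@root] true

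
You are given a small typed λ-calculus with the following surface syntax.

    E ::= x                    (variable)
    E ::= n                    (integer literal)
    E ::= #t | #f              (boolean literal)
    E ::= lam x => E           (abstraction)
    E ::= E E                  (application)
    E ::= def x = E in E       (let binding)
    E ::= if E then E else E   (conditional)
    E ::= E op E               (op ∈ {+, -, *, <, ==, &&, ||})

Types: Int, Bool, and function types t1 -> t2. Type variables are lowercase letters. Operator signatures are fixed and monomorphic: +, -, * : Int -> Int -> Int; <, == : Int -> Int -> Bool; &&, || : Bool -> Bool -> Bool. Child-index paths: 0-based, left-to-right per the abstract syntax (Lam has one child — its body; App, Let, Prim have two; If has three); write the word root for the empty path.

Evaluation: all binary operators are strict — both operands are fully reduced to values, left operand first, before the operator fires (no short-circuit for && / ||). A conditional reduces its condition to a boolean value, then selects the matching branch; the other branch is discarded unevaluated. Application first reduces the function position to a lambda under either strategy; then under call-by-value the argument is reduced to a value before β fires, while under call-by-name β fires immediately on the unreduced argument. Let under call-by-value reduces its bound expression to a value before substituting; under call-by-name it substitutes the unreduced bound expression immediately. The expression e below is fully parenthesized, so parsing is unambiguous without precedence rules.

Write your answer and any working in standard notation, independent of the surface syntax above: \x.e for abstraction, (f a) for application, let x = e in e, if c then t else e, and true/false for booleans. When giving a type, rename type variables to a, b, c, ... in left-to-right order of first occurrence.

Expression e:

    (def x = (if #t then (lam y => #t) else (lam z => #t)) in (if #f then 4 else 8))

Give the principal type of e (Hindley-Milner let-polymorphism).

Answer: Int

Trace:
  unify Bool ~ Bool
\y._ : a -> Bool
\z._ : b -> Bool
  unify a -> Bool ~ b -> Bool
  unify a ~ b
  unify Bool ~ Bool
let x : forall. b -> Bool
  unify Bool ~ Bool
  unify Int ~ Int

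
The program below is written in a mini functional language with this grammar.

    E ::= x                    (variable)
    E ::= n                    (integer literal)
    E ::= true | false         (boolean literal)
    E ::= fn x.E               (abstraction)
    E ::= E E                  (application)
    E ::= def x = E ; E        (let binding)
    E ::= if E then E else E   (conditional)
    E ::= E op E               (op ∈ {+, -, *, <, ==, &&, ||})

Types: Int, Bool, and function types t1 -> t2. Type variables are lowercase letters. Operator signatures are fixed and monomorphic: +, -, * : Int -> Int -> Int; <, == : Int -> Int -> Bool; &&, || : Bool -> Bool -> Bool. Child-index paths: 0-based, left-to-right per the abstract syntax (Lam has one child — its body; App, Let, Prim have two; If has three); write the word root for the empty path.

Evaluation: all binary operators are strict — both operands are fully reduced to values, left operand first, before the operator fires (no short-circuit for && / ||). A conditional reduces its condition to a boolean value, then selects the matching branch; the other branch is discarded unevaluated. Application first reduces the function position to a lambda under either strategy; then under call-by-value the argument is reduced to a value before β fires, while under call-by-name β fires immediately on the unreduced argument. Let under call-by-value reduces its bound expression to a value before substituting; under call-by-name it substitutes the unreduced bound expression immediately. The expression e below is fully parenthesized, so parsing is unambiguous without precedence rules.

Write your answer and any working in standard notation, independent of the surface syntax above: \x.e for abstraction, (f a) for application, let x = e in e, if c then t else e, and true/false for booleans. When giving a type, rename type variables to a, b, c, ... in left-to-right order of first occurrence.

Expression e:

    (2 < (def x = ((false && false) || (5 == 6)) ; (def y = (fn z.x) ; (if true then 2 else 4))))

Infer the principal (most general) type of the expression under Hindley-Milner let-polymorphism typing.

Derivation:
  unify Int ~ Int
  unify Bool ~ Bool
  unify Bool ~ Bool
  unify Bool ~ Bool
  unify Int ~ Int
  unify Int ~ Int
  unify Bool ~ Bool
let x : Bool
x : Bool
\z._ : a -> Bool
let y : forall. a -> Bool
  unify Bool ~ Bool
  unify Int ~ Int
  unify Int ~ Int

Answer: Bool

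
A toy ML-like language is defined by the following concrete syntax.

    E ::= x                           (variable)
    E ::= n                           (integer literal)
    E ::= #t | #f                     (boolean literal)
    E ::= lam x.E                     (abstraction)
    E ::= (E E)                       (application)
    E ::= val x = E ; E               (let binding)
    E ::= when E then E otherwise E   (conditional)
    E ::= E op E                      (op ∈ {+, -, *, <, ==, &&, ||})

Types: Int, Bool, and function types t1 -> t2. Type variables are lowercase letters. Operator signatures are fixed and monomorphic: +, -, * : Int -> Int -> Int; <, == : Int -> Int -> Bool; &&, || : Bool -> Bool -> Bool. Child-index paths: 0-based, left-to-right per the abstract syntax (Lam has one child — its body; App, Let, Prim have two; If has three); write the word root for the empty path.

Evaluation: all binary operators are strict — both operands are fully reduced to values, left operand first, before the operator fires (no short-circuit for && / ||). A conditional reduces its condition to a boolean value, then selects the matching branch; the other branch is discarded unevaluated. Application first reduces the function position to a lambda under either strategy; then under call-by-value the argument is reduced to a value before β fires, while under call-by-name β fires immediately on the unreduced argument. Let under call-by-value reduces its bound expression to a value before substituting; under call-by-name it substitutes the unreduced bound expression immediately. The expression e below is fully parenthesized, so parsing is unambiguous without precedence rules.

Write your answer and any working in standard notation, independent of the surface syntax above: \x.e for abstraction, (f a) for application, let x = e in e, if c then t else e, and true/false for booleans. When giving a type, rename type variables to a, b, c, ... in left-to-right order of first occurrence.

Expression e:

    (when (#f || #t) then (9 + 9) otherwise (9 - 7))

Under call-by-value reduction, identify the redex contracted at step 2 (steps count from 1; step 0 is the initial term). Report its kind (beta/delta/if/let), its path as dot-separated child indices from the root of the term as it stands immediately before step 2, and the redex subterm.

Derivation:
step 0: (if (false || true) then (9 + 9) else (9 - 7))
step 1: [delta@0] (if true then (9 + 9) else (9 - 7))
step 2: [if@root] (9 + 9)

Answer: if at root : (if true then (9 + 9) else (9 - 7))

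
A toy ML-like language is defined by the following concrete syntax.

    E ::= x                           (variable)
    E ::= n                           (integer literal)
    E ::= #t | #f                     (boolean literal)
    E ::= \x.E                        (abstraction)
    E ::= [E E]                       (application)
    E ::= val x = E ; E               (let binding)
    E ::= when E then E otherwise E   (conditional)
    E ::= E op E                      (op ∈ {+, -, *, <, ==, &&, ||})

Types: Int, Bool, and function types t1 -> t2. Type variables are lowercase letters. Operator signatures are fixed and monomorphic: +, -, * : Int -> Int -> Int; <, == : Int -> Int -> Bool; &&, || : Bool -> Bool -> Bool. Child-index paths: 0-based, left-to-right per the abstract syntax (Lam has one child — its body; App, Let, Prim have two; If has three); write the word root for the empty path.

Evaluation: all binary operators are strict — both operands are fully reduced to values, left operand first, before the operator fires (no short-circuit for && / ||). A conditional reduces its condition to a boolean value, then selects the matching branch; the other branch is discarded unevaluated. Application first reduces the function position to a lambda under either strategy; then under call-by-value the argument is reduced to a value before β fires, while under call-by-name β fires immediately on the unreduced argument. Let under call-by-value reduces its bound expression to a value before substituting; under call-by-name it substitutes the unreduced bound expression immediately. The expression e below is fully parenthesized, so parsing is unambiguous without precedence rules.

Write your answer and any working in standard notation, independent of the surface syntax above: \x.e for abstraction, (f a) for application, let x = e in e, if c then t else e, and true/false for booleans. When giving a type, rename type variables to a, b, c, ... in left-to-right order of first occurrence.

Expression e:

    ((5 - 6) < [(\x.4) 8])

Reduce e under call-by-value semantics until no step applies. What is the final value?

Answer: true

Trace:
step 0: ((5 - 6) < ((\x.4) 8))
step 1: [delta@0] (-1 < ((\x.4) 8))
step 2: [beta@1] (-1 < 4)
step 3: [delta@root] true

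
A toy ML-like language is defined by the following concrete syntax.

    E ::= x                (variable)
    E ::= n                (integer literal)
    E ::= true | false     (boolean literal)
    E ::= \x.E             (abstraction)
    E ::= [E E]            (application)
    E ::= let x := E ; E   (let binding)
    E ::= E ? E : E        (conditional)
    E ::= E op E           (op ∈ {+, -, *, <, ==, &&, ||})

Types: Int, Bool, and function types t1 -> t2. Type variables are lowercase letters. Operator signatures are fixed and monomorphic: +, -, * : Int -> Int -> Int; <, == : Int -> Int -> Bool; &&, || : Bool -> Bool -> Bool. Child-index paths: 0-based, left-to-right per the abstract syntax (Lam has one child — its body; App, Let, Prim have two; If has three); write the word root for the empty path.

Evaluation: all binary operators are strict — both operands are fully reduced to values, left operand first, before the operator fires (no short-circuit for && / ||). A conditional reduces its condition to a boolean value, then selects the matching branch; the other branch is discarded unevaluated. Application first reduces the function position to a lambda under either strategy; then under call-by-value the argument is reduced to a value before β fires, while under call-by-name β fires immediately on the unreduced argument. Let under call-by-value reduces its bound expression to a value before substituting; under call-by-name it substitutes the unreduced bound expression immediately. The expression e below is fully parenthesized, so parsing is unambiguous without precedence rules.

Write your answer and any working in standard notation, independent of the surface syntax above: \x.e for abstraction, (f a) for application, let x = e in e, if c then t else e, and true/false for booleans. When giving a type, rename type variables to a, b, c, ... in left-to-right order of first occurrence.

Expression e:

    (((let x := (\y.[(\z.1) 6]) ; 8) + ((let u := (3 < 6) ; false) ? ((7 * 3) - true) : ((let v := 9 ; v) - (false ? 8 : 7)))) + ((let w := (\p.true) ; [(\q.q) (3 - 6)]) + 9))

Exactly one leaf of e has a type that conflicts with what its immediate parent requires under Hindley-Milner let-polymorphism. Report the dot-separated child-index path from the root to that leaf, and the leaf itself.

Answer: 0.1.1.1 : true

Trace:
\z._ : b -> Int
  unify b -> Int ~ Int -> c
  unify b ~ Int
  unify Int ~ c
_ _ : Int
\y._ : a -> Int
let x : forall. a -> Int
  unify Int ~ Int
  unify Int ~ Int
  unify Int ~ Int
let u : Bool
  unify Bool ~ Bool
  unify Int ~ Int
  unify Int ~ Int
  unify Int ~ Int
  unify Bool ~ Int
  FAIL: mismatch Bool ~ Int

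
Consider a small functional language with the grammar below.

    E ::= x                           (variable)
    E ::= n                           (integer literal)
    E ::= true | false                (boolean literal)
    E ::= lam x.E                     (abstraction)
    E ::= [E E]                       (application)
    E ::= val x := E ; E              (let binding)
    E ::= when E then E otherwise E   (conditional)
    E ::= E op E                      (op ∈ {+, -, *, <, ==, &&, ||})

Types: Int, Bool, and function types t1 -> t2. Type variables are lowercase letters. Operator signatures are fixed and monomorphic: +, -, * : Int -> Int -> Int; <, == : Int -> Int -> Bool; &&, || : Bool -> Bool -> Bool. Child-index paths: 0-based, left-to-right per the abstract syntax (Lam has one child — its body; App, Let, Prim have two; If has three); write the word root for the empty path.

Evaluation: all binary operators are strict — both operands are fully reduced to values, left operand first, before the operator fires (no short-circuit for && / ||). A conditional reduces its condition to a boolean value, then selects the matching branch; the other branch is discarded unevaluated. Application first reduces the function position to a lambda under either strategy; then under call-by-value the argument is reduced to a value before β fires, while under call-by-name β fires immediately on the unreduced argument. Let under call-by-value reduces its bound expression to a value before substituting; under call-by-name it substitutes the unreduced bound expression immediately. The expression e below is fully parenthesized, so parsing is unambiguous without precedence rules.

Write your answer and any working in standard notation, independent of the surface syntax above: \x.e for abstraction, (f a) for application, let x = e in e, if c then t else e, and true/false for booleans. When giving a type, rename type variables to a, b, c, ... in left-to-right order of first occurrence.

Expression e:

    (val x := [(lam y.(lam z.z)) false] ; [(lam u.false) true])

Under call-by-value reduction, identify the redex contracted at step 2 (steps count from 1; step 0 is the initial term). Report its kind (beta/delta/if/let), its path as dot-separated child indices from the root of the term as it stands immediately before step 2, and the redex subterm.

Answer: let at root : (let x = (\z.z) in ((\u.false) true))

Working:
step 0: (let x = ((\y.(\z.z)) false) in ((\u.false) true))
step 1: [beta@0] (let x = (\z.z) in ((\u.false) true))
step 2: [let@root] ((\u.false) true)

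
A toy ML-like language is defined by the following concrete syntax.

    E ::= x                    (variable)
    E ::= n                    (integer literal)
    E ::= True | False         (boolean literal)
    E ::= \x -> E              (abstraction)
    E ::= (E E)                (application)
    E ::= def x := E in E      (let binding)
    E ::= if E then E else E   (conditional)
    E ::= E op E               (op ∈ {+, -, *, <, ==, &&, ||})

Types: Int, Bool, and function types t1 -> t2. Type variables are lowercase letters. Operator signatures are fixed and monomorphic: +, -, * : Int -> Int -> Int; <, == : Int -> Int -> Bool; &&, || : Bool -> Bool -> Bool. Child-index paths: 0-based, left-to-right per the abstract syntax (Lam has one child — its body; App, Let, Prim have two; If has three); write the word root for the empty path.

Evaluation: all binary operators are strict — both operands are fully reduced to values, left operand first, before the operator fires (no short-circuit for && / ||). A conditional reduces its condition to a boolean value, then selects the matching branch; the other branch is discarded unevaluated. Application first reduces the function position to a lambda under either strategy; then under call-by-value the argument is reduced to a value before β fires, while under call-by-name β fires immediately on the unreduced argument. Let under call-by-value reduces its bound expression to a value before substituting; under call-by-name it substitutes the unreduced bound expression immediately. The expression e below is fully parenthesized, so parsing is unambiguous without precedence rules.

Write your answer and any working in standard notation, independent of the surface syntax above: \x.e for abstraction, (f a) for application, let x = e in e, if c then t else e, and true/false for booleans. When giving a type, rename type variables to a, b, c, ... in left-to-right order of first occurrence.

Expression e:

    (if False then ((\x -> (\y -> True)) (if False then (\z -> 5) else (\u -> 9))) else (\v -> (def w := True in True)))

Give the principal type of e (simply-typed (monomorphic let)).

Answer: a -> Bool

Working:
  unify Bool ~ Bool
\y._ : b -> Bool
\x._ : a -> b -> Bool
  unify Bool ~ Bool
\z._ : c -> Int
\u._ : d -> Int
  unify c -> Int ~ d -> Int
  unify c ~ d
  unify Int ~ Int
  unify a -> b -> Bool ~ (d -> Int) -> e
  unify a ~ d -> Int
  unify b -> Bool ~ e
_ _ : b -> Bool
let w : Bool
\v._ : f -> Bool
  unify b -> Bool ~ f -> Bool
  unify b ~ f
  unify Bool ~ Bool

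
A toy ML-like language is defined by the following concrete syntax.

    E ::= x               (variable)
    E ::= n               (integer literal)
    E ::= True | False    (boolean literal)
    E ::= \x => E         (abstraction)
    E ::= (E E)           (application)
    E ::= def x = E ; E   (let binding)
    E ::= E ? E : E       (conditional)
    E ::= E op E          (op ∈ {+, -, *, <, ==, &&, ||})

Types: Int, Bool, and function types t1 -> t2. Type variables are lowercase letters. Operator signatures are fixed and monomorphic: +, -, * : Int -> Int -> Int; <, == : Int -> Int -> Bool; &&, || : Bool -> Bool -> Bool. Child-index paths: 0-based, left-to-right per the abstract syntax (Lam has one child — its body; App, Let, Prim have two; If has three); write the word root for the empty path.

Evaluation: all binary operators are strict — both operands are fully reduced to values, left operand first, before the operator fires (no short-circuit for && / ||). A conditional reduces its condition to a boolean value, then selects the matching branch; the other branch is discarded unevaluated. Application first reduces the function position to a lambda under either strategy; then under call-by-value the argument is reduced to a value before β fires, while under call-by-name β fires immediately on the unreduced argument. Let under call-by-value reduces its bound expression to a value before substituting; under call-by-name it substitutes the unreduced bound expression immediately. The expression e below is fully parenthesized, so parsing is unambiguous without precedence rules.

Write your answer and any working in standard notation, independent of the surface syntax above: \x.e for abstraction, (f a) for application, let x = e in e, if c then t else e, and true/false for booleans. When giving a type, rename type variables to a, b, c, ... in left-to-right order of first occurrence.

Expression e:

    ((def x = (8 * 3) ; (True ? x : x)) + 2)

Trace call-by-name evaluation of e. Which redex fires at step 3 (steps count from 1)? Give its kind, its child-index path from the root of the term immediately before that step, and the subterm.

Answer: delta at 0 : (8 * 3)

Working:
step 0: ((let x = (8 * 3) in (if true then x else x)) + 2)
step 1: [let@0] ((if true then (8 * 3) else (8 * 3)) + 2)
step 2: [if@0] ((8 * 3) + 2)
step 3: [delta@0] (24 + 2)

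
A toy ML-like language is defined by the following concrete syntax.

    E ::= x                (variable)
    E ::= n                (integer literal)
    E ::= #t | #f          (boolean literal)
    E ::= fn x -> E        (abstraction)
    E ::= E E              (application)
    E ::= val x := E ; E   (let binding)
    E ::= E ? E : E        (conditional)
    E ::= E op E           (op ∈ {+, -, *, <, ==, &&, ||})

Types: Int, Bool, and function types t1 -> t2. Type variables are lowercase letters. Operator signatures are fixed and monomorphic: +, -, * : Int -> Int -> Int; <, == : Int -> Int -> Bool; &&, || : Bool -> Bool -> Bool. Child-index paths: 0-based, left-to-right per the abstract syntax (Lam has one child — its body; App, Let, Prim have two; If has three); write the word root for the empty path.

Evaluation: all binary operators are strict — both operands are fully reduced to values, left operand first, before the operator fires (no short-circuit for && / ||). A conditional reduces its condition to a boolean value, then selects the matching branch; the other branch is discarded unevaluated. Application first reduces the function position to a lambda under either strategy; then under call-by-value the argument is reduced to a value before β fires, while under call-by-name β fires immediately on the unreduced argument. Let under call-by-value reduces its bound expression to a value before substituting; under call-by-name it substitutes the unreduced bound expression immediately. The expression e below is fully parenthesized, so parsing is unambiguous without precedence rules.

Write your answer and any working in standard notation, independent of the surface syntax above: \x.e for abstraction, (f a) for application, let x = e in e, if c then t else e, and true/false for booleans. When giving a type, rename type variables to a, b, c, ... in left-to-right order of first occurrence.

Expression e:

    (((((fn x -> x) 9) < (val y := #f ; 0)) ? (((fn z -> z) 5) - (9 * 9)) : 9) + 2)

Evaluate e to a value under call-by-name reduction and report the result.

Derivation:
step 0: ((if (((\x.x) 9) < (let y = false in 0)) then (((\z.z) 5) - (9 * 9)) else 9) + 2)
step 1: [beta@0.0.0] ((if (9 < (let y = false in 0)) then (((\z.z) 5) - (9 * 9)) else 9) + 2)
step 2: [let@0.0.1] ((if (9 < 0) then (((\z.z) 5) - (9 * 9)) else 9) + 2)
step 3: [delta@0.0] ((if false then (((\z.z) 5) - (9 * 9)) else 9) + 2)
step 4: [if@0] (9 + 2)
step 5: [delta@root] 11

Answer: 11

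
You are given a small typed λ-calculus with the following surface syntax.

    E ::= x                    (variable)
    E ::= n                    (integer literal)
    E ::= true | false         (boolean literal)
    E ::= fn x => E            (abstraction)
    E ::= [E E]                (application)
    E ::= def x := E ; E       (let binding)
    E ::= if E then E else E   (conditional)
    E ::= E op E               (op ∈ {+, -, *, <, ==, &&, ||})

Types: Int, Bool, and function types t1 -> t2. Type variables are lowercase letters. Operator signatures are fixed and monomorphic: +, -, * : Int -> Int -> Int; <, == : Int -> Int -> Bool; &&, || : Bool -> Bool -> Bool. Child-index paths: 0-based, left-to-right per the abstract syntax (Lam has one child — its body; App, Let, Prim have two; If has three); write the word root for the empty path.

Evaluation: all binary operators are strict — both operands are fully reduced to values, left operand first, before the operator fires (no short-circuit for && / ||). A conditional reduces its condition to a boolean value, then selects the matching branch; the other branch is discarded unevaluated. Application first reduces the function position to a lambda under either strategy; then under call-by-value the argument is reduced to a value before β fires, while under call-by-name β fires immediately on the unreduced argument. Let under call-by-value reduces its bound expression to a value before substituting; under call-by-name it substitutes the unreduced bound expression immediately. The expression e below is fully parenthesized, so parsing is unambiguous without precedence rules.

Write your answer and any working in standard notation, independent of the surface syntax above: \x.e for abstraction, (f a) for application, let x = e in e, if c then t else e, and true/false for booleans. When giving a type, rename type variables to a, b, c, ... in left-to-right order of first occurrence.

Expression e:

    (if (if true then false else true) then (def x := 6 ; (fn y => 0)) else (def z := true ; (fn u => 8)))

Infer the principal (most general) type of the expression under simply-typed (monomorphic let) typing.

Answer: a -> Int

Derivation:
  unify Bool ~ Bool
  unify Bool ~ Bool
  unify Bool ~ Bool
let x : Int
\y._ : a -> Int
let z : Bool
\u._ : b -> Int
  unify a -> Int ~ b -> Int
  unify a ~ b
  unify Int ~ Int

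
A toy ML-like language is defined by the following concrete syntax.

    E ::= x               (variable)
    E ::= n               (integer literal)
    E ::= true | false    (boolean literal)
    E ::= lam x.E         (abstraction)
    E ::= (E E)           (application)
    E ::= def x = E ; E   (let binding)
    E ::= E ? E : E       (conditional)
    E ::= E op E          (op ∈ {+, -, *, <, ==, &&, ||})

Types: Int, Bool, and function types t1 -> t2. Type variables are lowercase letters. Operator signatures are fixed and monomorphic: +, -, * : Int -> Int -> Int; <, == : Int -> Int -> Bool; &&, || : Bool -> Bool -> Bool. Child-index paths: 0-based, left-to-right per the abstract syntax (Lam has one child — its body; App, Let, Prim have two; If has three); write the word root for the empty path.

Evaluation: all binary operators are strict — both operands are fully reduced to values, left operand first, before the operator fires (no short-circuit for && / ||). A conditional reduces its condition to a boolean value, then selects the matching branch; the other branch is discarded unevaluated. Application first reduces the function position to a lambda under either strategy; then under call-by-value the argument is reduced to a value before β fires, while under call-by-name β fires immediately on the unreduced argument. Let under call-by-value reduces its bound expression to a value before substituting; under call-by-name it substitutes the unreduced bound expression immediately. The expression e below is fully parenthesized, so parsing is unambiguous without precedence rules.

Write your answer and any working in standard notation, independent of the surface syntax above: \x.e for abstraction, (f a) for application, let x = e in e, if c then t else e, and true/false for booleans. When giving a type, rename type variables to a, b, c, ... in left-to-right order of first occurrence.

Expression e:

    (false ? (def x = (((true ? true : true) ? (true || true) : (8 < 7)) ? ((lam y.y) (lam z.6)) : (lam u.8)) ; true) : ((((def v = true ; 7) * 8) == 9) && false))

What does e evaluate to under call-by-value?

Answer: false

Derivation:
step 0: (if false then (let x = (if (if (if true then true else true) then (true || true) else (8 < 7)) then ((\y.y) (\z.6)) else (\u.8)) in true) else ((((let v = true in 7) * 8) == 9) && false))
step 1: [if@root] ((((let v = true in 7) * 8) == 9) && false)
step 2: [let@0.0.0] (((7 * 8) == 9) && false)
step 3: [delta@0.0] ((56 == 9) && false)
step 4: [delta@0] (false && false)
step 5: [delta@root] false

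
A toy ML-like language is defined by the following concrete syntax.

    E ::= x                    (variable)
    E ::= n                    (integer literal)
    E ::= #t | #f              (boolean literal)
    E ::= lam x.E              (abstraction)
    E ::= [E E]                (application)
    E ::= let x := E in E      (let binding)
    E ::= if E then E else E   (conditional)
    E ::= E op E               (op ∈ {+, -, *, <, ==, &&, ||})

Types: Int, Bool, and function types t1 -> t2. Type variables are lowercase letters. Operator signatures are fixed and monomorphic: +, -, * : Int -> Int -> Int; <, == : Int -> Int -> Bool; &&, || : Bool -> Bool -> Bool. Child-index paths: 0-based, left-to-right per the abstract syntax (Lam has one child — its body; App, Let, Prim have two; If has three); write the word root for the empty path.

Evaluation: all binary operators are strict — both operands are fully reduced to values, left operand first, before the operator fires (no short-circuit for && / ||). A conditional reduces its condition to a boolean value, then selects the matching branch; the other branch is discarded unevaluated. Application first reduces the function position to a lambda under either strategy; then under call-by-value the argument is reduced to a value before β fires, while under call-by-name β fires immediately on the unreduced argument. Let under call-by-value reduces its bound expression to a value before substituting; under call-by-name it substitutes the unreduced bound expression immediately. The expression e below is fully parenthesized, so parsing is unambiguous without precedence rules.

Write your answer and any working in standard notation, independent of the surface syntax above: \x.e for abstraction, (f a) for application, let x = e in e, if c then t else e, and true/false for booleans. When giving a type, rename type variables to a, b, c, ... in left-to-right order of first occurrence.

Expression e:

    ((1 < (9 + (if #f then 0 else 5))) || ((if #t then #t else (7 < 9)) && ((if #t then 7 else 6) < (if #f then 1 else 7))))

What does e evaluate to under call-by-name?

Trace:
step 0: ((1 < (9 + (if false then 0 else 5))) || ((if true then true else (7 < 9)) && ((if true then 7 else 6) < (if false then 1 else 7))))
step 1: [if@0.1.1] ((1 < (9 + 5)) || ((if true then true else (7 < 9)) && ((if true then 7 else 6) < (if false then 1 else 7))))
step 2: [delta@0.1] ((1 < 14) || ((if true then true else (7 < 9)) && ((if true then 7 else 6) < (if false then 1 else 7))))
step 3: [delta@0] (true || ((if true then true else (7 < 9)) && ((if true then 7 else 6) < (if false then 1 else 7))))
step 4: [if@1.0] (true || (true && ((if true then 7 else 6) < (if false then 1 else 7))))
step 5: [if@1.1.0] (true || (true && (7 < (if false then 1 else 7))))
step 6: [if@1.1.1] (true || (true && (7 < 7)))
step 7: [delta@1.1] (true || (true && false))
step 8: [delta@1] (true || false)
step 9: [delta@root] true

Answer: true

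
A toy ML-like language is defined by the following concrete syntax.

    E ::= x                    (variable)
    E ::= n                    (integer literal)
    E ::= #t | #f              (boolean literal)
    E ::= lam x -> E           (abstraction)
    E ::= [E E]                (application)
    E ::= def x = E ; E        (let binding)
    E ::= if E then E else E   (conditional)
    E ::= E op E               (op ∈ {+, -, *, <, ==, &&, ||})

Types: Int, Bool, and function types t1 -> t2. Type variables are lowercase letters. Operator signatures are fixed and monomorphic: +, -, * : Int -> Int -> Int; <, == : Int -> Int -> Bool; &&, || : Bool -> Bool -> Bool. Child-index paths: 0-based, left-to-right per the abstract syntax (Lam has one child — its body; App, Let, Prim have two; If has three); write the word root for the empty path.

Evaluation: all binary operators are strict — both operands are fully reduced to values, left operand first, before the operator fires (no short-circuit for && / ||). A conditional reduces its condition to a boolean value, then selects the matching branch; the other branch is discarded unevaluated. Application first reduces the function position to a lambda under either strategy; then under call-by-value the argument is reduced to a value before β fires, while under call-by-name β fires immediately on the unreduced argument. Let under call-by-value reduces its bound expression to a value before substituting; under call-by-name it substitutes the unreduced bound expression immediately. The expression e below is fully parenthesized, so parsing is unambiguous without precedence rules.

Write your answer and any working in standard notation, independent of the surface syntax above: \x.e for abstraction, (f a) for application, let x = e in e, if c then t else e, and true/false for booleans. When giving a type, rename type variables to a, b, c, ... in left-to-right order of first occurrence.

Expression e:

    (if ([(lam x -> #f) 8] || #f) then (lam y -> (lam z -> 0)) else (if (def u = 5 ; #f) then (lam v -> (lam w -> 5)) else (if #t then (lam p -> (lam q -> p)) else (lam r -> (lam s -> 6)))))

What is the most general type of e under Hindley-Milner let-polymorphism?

Trace:
\x._ : a -> Bool
  unify a -> Bool ~ Int -> b
  unify a ~ Int
  unify Bool ~ b
_ _ : Bool
  unify Bool ~ Bool
  unify Bool ~ Bool
  unify Bool ~ Bool
\z._ : d -> Int
\y._ : c -> d -> Int
let u : Int
  unify Bool ~ Bool
\w._ : f -> Int
\v._ : e -> f -> Int
  unify Bool ~ Bool
p : g
\q._ : h -> g
\p._ : g -> h -> g
\s._ : j -> Int
\r._ : i -> j -> Int
  unify g -> h -> g ~ i -> j -> Int
  unify g ~ i
  unify h -> i ~ j -> Int
  unify h ~ j
  unify i ~ Int
  unify e -> f -> Int ~ Int -> j -> Int
  unify e ~ Int
  unify f -> Int ~ j -> Int
  unify f ~ j
  unify Int ~ Int
  unify c -> d -> Int ~ Int -> j -> Int
  unify c ~ Int
  unify d -> Int ~ j -> Int
  unify d ~ j
  unify Int ~ Int

Answer: Int -> a -> Int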